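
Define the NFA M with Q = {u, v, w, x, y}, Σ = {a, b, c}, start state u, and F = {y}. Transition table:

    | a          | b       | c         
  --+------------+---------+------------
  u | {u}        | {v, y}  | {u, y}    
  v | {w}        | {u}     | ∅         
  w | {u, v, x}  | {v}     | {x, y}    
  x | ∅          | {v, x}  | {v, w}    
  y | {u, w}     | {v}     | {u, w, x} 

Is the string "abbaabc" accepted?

Start in {u}.
Read 'a': u→{u}; now {u}.
Read 'b': u→{v, y}; now {v, y}.
Read 'b': v→{u}, y→{v}; now {u, v}.
Read 'a': u→{u}, v→{w}; now {u, w}.
Read 'a': u→{u}, w→{u, v, x}; now {u, v, x}.
Read 'b': u→{v, y}, v→{u}, x→{v, x}; now {u, v, x, y}.
Read 'c': u→{u, y}, v→∅, x→{v, w}, y→{u, w, x}; now {u, v, w, x, y}.
The final set {u, v, w, x, y} contains the accepting state y.

Yes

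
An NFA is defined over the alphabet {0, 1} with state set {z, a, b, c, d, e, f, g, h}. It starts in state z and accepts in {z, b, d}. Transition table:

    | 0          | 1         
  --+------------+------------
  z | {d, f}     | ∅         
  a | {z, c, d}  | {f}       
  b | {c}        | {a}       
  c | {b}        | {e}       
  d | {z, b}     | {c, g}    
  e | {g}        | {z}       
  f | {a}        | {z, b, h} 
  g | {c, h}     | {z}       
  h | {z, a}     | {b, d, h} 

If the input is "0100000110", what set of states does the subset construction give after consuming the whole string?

{z, a, b, c, d, f, g}

Start in {z}.
Read '0': z→{d, f}; now {d, f}.
Read '1': d→{c, g}, f→{z, b, h}; now {z, b, c, g, h}.
Read '0': z→{d, f}, b→{c}, c→{b}, g→{c, h}, h→{z, a}; now {z, a, b, c, d, f, h}.
Read '0': z→{d, f}, a→{z, c, d}, b→{c}, c→{b}, d→{z, b}, f→{a}, h→{z, a}; now {z, a, b, c, d, f}.
Read '0': z→{d, f}, a→{z, c, d}, b→{c}, c→{b}, d→{z, b}, f→{a}; now {z, a, b, c, d, f}.
Read '0': z→{d, f}, a→{z, c, d}, b→{c}, c→{b}, d→{z, b}, f→{a}; now {z, a, b, c, d, f}.
Read '0': z→{d, f}, a→{z, c, d}, b→{c}, c→{b}, d→{z, b}, f→{a}; now {z, a, b, c, d, f}.
Read '1': z→∅, a→{f}, b→{a}, c→{e}, d→{c, g}, f→{z, b, h}; now {z, a, b, c, e, f, g, h}.
Read '1': z→∅, a→{f}, b→{a}, c→{e}, e→{z}, f→{z, b, h}, g→{z}, h→{b, d, h}; now {z, a, b, d, e, f, h}.
Read '0': z→{d, f}, a→{z, c, d}, b→{c}, d→{z, b}, e→{g}, f→{a}, h→{z, a}; now {z, a, b, c, d, f, g}.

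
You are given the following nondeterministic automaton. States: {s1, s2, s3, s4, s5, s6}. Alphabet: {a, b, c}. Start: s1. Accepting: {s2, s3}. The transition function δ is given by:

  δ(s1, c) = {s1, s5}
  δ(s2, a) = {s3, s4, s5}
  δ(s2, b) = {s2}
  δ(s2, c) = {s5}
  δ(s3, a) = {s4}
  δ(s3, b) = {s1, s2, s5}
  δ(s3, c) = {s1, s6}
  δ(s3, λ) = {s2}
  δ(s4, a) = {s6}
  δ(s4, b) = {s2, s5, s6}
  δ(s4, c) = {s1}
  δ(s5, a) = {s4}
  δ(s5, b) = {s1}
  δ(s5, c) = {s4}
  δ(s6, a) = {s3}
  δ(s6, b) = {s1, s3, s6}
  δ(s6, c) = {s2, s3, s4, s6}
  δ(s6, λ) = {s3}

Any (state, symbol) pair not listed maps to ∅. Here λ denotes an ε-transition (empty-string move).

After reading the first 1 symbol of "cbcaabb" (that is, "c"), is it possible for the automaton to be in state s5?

Start in {s1}.
Read 'c': {s1} → {s1, s5}.
State s5 is in {s1, s5}.

Yes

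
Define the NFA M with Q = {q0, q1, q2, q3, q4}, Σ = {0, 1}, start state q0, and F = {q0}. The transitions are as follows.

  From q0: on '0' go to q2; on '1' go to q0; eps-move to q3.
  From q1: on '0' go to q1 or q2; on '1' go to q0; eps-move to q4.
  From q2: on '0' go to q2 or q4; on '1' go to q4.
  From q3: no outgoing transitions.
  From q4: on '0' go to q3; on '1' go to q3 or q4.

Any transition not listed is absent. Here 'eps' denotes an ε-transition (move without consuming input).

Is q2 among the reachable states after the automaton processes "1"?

Start: ε-closure({q0}) = {q0, q3}.
Read '1': q0→{q0}, q3→∅; union {q0}; ε-closure = {q0, q3}.
State q2 is not in {q0, q3}.

No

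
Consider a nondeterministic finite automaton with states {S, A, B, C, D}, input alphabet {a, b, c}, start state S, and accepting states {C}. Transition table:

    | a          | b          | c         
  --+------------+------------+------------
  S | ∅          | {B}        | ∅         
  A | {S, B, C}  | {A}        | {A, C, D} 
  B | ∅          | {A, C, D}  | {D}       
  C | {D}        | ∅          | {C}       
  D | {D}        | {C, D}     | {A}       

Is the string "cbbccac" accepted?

No

Start in {S}.
Read 'c': {S} → ∅.
The set is empty and remains empty for the remaining 6 symbols.
The final set ∅ contains no accepting state.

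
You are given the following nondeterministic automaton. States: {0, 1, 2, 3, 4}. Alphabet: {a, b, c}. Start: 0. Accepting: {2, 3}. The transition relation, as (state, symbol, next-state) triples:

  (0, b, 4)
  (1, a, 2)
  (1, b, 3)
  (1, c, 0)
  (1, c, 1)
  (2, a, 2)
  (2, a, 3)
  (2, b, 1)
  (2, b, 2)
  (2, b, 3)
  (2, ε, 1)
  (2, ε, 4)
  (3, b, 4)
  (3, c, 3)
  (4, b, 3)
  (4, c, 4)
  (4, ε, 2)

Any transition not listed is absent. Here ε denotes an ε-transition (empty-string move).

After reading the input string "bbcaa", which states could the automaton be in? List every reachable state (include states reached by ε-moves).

Start in {0}.
Read 'b': {0} → {1, 2, 4}.
Read 'b': {1, 2, 4} → {1, 2, 3, 4}.
Read 'c': {1, 2, 3, 4} → {0, 1, 2, 3, 4}.
Read 'a': {0, 1, 2, 3, 4} → {1, 2, 3, 4}.
Read 'a': {1, 2, 3, 4} → {1, 2, 3, 4}.

{1, 2, 3, 4}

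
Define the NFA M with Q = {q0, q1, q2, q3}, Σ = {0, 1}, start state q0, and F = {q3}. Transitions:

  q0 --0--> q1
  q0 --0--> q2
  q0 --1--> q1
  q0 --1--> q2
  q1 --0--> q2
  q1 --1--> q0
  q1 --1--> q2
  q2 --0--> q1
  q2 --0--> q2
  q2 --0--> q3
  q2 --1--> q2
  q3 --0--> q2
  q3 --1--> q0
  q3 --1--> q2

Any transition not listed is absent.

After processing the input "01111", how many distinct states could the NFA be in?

Start in {q0}.
Read '0': {q0} → {q1, q2}.
Read '1': {q1, q2} → {q0, q2}.
Read '1': {q0, q2} → {q1, q2}.
Read '1': {q1, q2} → {q0, q2}.
Read '1': {q0, q2} → {q1, q2}.
That set has 2 states.

2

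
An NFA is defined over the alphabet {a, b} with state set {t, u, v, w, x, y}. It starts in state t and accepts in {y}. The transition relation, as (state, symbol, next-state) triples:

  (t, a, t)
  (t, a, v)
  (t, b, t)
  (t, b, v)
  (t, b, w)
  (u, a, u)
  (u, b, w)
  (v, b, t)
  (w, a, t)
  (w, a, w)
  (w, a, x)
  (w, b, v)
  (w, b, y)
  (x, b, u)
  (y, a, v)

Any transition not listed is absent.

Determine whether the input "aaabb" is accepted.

Start in {t}.
Read 'a': {t} → {t, v}.
Read 'a': {t, v} → {t, v}.
Read 'a': {t, v} → {t, v}.
Read 'b': {t, v} → {t, v, w}.
Read 'b': {t, v, w} → {t, v, w, y}.
The final set {t, v, w, y} contains the accepting state y.

Yes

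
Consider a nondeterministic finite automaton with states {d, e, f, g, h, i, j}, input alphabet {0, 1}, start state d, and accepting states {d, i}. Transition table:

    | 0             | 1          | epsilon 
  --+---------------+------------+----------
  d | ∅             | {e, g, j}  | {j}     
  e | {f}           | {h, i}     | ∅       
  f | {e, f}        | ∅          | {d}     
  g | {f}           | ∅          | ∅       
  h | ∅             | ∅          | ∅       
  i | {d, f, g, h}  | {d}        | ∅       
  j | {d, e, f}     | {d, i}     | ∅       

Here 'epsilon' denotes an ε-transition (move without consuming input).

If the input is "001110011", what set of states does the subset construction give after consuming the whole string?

{d, e, g, h, i, j}

Start: ε-closure({d}) = {d, j}.
Read '0': {d, j} → {d, e, f, j}.
Read '0': {d, e, f, j} → {d, e, f, j}.
Read '1': {d, e, f, j} → {d, e, g, h, i, j}.
Read '1': {d, e, g, h, i, j} → {d, e, g, h, i, j}.
Read '1': {d, e, g, h, i, j} → {d, e, g, h, i, j}.
Read '0': {d, e, g, h, i, j} → {d, e, f, g, h, j}.
Read '0': {d, e, f, g, h, j} → {d, e, f, j}.
Read '1': {d, e, f, j} → {d, e, g, h, i, j}.
Read '1': {d, e, g, h, i, j} → {d, e, g, h, i, j}.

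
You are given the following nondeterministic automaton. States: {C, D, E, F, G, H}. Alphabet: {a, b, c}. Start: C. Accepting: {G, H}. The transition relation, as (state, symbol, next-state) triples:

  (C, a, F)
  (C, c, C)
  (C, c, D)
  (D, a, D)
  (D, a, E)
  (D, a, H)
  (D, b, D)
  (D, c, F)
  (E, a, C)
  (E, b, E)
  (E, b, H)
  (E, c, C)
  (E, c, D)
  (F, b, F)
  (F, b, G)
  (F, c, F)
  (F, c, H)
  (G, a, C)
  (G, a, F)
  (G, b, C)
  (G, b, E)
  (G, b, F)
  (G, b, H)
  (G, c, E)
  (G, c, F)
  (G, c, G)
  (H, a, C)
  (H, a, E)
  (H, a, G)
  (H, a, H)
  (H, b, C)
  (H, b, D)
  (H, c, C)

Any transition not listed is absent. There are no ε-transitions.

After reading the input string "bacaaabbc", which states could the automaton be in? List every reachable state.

∅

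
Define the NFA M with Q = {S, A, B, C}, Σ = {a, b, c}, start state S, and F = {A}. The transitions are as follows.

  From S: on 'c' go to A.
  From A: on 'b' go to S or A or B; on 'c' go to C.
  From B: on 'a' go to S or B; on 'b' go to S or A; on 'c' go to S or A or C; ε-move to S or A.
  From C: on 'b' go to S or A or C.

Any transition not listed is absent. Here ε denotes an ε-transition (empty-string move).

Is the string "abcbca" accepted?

No

Start in {S}.
Read 'a': {S} → ∅.
The set is empty and remains empty for the remaining 5 symbols.
The final set ∅ contains no accepting state.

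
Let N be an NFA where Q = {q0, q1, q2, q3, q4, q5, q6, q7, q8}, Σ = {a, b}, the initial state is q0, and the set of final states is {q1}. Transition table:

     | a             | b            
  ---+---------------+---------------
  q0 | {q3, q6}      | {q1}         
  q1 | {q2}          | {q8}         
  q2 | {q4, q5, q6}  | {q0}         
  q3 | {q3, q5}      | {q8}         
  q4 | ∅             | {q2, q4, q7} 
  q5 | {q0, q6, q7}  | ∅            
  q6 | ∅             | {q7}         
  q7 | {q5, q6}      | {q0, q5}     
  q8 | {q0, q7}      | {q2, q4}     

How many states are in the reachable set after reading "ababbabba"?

Start in {q0}.
Read 'a': q0→{q3, q6}; now {q3, q6}.
Read 'b': q3→{q8}, q6→{q7}; now {q7, q8}.
Read 'a': q7→{q5, q6}, q8→{q0, q7}; now {q0, q5, q6, q7}.
Read 'b': q0→{q1}, q5→∅, q6→{q7}, q7→{q0, q5}; now {q0, q1, q5, q7}.
Read 'b': q0→{q1}, q1→{q8}, q5→∅, q7→{q0, q5}; now {q0, q1, q5, q8}.
Read 'a': q0→{q3, q6}, q1→{q2}, q5→{q0, q6, q7}, q8→{q0, q7}; now {q0, q2, q3, q6, q7}.
Read 'b': q0→{q1}, q2→{q0}, q3→{q8}, q6→{q7}, q7→{q0, q5}; now {q0, q1, q5, q7, q8}.
Read 'b': q0→{q1}, q1→{q8}, q5→∅, q7→{q0, q5}, q8→{q2, q4}; now {q0, q1, q2, q4, q5, q8}.
Read 'a': q0→{q3, q6}, q1→{q2}, q2→{q4, q5, q6}, q4→∅, q5→{q0, q6, q7}, q8→{q0, q7}; now {q0, q2, q3, q4, q5, q6, q7}.
That set has 7 states.

7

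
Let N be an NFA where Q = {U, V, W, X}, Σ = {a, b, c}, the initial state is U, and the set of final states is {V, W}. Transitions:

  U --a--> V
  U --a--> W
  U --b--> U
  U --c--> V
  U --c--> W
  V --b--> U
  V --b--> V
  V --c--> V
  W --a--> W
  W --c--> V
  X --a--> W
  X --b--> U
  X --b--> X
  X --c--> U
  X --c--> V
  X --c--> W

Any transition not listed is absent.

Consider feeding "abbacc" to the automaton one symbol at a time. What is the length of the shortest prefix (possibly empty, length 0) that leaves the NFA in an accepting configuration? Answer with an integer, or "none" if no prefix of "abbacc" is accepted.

Start in {U}.
Read 'a': {U} → {V, W}.
None of the earlier sets intersect F, but {V, W} does.

1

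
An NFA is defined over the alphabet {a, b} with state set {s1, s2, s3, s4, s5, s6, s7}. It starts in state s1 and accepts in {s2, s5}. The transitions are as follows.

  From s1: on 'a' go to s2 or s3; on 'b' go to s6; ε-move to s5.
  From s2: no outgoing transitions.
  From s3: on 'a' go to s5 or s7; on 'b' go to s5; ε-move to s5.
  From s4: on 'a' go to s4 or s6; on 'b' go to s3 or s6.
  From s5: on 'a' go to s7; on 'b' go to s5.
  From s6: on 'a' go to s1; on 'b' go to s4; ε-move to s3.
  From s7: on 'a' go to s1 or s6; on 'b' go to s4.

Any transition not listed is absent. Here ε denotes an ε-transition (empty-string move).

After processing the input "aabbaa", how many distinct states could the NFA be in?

Start: ε-closure({s1}) = {s1, s5}.
Read 'a': s1→{s2, s3}, s5→{s7}; union {s2, s3, s7}; ε-closure = {s2, s3, s5, s7}.
Read 'a': s2→∅, s3→{s5, s7}, s5→{s7}, s7→{s1, s6}; union {s1, s5, s6, s7}; ε-closure = {s1, s3, s5, s6, s7}.
Read 'b': s1→{s6}, s3→{s5}, s5→{s5}, s6→{s4}, s7→{s4}; union {s4, s5, s6}; ε-closure = {s3, s4, s5, s6}.
Read 'b': s3→{s5}, s4→{s3, s6}, s5→{s5}, s6→{s4}; now {s3, s4, s5, s6}.
Read 'a': s3→{s5, s7}, s4→{s4, s6}, s5→{s7}, s6→{s1}; union {s1, s4, s5, s6, s7}; ε-closure = {s1, s3, s4, s5, s6, s7}.
Read 'a': s1→{s2, s3}, s3→{s5, s7}, s4→{s4, s6}, s5→{s7}, s6→{s1}, s7→{s1, s6}; now {s1, s2, s3, s4, s5, s6, s7}.
That set has 7 states.

7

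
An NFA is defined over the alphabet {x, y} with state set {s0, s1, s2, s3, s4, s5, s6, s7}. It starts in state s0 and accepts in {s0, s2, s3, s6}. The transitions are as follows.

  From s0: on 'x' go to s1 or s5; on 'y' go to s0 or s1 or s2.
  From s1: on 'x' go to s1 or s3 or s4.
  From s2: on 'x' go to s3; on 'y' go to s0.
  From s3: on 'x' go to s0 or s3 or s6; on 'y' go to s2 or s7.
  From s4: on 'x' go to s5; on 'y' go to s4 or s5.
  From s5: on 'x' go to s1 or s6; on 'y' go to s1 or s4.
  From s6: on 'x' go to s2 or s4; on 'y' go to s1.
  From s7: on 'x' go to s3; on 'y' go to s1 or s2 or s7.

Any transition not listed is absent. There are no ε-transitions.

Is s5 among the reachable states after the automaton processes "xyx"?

Yes

Start in {s0}.
Read 'x': {s0} → {s1, s5}.
Read 'y': {s1, s5} → {s1, s4}.
Read 'x': {s1, s4} → {s1, s3, s4, s5}.
State s5 is in {s1, s3, s4, s5}.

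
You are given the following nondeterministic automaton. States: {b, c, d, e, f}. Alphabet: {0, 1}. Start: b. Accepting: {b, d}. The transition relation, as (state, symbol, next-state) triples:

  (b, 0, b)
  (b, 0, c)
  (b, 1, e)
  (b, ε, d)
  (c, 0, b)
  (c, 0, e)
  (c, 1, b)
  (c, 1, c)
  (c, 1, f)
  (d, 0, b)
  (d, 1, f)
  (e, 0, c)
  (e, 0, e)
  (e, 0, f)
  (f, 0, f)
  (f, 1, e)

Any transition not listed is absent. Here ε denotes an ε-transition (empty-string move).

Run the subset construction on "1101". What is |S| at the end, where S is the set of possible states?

Start: ε-closure({b}) = {b, d}.
Read '1': {b, d} → {e, f}.
Read '1': {e, f} → {e}.
Read '0': {e} → {c, e, f}.
Read '1': {c, e, f} → {b, c, d, e, f}.
That set has 5 states.

5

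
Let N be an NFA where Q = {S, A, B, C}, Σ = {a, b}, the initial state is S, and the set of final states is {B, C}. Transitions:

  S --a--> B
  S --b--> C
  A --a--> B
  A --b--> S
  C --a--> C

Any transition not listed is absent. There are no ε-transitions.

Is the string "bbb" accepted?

No

Start in {S}.
Read 'b': {S} → {C}.
Read 'b': {C} → ∅.
The set is empty and remains empty for the remaining 1 symbol.
The final set ∅ contains no accepting state.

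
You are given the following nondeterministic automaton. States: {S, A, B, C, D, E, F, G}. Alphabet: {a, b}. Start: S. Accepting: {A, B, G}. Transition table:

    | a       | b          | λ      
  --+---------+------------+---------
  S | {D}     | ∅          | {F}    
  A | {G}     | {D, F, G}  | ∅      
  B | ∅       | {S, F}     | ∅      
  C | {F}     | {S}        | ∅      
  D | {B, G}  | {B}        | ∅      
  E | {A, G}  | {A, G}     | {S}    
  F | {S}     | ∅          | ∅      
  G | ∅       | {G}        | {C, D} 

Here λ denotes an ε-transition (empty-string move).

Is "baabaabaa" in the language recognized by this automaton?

No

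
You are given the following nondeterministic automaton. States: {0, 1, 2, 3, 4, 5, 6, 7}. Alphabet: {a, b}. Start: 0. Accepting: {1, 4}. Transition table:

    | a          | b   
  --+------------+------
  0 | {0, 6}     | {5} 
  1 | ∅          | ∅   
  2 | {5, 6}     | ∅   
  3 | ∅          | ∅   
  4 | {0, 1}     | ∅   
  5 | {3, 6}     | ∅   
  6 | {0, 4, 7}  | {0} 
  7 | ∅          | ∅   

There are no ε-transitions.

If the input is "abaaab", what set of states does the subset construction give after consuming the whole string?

{0, 5}

Start in {0}.
Read 'a': 0→{0, 6}; now {0, 6}.
Read 'b': 0→{5}, 6→{0}; now {0, 5}.
Read 'a': 0→{0, 6}, 5→{3, 6}; now {0, 3, 6}.
Read 'a': 0→{0, 6}, 3→∅, 6→{0, 4, 7}; now {0, 4, 6, 7}.
Read 'a': 0→{0, 6}, 4→{0, 1}, 6→{0, 4, 7}, 7→∅; now {0, 1, 4, 6, 7}.
Read 'b': 0→{5}, 1→∅, 4→∅, 6→{0}, 7→∅; now {0, 5}.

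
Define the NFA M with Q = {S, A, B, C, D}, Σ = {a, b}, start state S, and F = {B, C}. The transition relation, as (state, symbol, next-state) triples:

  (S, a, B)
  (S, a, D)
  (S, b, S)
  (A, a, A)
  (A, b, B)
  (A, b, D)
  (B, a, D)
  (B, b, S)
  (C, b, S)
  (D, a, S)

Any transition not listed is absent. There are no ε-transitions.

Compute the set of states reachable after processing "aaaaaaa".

{S, B, D}

Start in {S}.
Read 'a': S→{B, D}; now {B, D}.
Read 'a': B→{D}, D→{S}; now {S, D}.
Read 'a': S→{B, D}, D→{S}; now {S, B, D}.
Read 'a': S→{B, D}, B→{D}, D→{S}; now {S, B, D}.
Read 'a': S→{B, D}, B→{D}, D→{S}; now {S, B, D}.
Read 'a': S→{B, D}, B→{D}, D→{S}; now {S, B, D}.
Read 'a': S→{B, D}, B→{D}, D→{S}; now {S, B, D}.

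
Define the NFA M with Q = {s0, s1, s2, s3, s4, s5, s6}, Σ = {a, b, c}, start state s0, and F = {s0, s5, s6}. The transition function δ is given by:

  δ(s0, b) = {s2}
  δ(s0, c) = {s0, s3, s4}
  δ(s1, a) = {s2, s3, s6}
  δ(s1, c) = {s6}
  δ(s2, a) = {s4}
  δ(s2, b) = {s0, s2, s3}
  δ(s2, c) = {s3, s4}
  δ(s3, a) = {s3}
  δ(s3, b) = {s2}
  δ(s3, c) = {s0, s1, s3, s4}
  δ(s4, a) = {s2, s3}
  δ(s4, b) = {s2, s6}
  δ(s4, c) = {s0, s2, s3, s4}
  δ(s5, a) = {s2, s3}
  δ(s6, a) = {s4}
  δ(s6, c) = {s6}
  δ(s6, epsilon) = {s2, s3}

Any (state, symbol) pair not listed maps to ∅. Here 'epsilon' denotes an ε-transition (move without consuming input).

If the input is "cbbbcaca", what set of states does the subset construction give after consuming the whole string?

Start in {s0}.
Read 'c': s0→{s0, s3, s4}; now {s0, s3, s4}.
Read 'b': s0→{s2}, s3→{s2}, s4→{s2, s6}; union {s2, s6}; ε-closure = {s2, s3, s6}.
Read 'b': s2→{s0, s2, s3}, s3→{s2}, s6→∅; now {s0, s2, s3}.
Read 'b': s0→{s2}, s2→{s0, s2, s3}, s3→{s2}; now {s0, s2, s3}.
Read 'c': s0→{s0, s3, s4}, s2→{s3, s4}, s3→{s0, s1, s3, s4}; now {s0, s1, s3, s4}.
Read 'a': s0→∅, s1→{s2, s3, s6}, s3→{s3}, s4→{s2, s3}; now {s2, s3, s6}.
Read 'c': s2→{s3, s4}, s3→{s0, s1, s3, s4}, s6→{s6}; union {s0, s1, s3, s4, s6}; ε-closure = {s0, s1, s2, s3, s4, s6}.
Read 'a': s0→∅, s1→{s2, s3, s6}, s2→{s4}, s3→{s3}, s4→{s2, s3}, s6→{s4}; now {s2, s3, s4, s6}.

{s2, s3, s4, s6}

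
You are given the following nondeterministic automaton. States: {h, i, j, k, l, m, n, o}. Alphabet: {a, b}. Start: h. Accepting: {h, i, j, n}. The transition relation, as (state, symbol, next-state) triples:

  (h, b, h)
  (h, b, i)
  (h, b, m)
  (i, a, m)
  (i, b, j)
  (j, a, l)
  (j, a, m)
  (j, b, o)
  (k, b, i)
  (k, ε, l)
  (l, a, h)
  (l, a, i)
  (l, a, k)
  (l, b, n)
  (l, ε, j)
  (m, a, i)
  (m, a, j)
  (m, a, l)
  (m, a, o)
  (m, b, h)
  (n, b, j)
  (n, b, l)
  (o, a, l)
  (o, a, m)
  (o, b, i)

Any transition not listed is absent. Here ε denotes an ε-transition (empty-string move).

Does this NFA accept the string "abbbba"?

No

Start in {h}.
Read 'a': {h} → ∅.
The set is empty and remains empty for the remaining 5 symbols.
The final set ∅ contains no accepting state.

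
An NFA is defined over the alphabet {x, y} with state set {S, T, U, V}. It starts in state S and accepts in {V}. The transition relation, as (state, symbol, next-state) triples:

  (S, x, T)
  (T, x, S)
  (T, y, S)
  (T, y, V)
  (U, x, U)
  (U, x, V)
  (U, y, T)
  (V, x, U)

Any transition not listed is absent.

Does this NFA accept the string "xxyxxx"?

Start in {S}.
Read 'x': {S} → {T}.
Read 'x': {T} → {S}.
Read 'y': {S} → ∅.
The set is empty and remains empty for the remaining 3 symbols.
The final set ∅ contains no accepting state.

No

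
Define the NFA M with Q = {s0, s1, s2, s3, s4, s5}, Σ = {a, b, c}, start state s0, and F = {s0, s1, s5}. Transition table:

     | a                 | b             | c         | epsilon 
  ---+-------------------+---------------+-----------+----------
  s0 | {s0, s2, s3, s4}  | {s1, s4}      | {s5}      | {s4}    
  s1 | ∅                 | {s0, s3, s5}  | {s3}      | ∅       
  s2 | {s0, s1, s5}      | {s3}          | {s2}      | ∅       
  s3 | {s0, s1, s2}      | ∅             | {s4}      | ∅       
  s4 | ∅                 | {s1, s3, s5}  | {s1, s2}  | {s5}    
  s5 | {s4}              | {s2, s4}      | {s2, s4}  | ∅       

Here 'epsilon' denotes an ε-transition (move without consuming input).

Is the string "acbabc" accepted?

Start: ε-closure({s0}) = {s0, s4, s5}.
Read 'a': s0→{s0, s2, s3, s4}, s4→∅, s5→{s4}; union {s0, s2, s3, s4}; ε-closure = {s0, s2, s3, s4, s5}.
Read 'c': s0→{s5}, s2→{s2}, s3→{s4}, s4→{s1, s2}, s5→{s2, s4}; now {s1, s2, s4, s5}.
Read 'b': s1→{s0, s3, s5}, s2→{s3}, s4→{s1, s3, s5}, s5→{s2, s4}; now {s0, s1, s2, s3, s4, s5}.
Read 'a': s0→{s0, s2, s3, s4}, s1→∅, s2→{s0, s1, s5}, s3→{s0, s1, s2}, s4→∅, s5→{s4}; now {s0, s1, s2, s3, s4, s5}.
Read 'b': s0→{s1, s4}, s1→{s0, s3, s5}, s2→{s3}, s3→∅, s4→{s1, s3, s5}, s5→{s2, s4}; now {s0, s1, s2, s3, s4, s5}.
Read 'c': s0→{s5}, s1→{s3}, s2→{s2}, s3→{s4}, s4→{s1, s2}, s5→{s2, s4}; now {s1, s2, s3, s4, s5}.
The final set {s1, s2, s3, s4, s5} contains the accepting states s1, s5.

Yes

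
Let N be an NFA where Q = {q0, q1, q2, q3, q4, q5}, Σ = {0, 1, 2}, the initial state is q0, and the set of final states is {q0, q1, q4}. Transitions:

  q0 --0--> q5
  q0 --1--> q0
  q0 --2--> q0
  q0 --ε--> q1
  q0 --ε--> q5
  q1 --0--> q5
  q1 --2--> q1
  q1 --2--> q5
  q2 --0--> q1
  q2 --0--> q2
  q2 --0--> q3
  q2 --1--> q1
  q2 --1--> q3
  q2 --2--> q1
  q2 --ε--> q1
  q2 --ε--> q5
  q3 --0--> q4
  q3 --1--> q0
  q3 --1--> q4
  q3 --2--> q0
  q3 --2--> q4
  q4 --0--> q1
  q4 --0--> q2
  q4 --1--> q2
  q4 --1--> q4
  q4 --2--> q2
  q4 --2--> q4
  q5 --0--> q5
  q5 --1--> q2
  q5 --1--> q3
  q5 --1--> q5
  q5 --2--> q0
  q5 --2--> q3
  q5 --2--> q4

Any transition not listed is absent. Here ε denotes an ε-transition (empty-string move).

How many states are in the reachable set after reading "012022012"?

Start: ε-closure({q0}) = {q0, q1, q5}.
Read '0': {q0, q1, q5} → {q5}.
Read '1': {q5} → {q1, q2, q3, q5}.
Read '2': {q1, q2, q3, q5} → {q0, q1, q3, q4, q5}.
Read '0': {q0, q1, q3, q4, q5} → {q1, q2, q4, q5}.
Read '2': {q1, q2, q4, q5} → {q0, q1, q2, q3, q4, q5}.
Read '2': {q0, q1, q2, q3, q4, q5} → {q0, q1, q2, q3, q4, q5}.
Read '0': {q0, q1, q2, q3, q4, q5} → {q1, q2, q3, q4, q5}.
Read '1': {q1, q2, q3, q4, q5} → {q0, q1, q2, q3, q4, q5}.
Read '2': {q0, q1, q2, q3, q4, q5} → {q0, q1, q2, q3, q4, q5}.
That set has 6 states.

6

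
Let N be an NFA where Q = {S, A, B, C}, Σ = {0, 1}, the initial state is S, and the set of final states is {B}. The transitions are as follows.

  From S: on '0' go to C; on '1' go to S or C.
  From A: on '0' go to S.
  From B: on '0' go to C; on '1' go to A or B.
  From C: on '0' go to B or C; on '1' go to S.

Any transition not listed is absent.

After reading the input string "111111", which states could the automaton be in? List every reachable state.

Start in {S}.
Read '1': S→{S, C}; now {S, C}.
Read '1': S→{S, C}, C→{S}; now {S, C}.
Read '1': S→{S, C}, C→{S}; now {S, C}.
Read '1': S→{S, C}, C→{S}; now {S, C}.
Read '1': S→{S, C}, C→{S}; now {S, C}.
Read '1': S→{S, C}, C→{S}; now {S, C}.

{S, C}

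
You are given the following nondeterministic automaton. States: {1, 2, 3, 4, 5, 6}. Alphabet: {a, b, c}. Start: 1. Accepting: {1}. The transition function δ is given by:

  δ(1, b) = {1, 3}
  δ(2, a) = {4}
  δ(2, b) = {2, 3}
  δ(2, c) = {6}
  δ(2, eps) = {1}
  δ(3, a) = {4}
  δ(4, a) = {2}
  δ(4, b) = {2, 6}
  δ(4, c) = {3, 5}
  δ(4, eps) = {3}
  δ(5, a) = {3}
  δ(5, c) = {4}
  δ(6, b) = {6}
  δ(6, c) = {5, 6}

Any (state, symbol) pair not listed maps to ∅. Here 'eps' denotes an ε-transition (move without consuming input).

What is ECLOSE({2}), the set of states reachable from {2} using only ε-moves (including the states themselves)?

{1, 2}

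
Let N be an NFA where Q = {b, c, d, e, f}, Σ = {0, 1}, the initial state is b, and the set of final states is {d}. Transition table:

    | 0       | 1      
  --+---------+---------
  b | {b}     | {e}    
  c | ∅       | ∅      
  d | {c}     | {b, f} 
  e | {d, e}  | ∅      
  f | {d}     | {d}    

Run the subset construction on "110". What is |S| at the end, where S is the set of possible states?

0

Start in {b}.
Read '1': {b} → {e}.
Read '1': {e} → ∅.
The set is empty and remains empty for the remaining 1 symbol.
That set has 0 states.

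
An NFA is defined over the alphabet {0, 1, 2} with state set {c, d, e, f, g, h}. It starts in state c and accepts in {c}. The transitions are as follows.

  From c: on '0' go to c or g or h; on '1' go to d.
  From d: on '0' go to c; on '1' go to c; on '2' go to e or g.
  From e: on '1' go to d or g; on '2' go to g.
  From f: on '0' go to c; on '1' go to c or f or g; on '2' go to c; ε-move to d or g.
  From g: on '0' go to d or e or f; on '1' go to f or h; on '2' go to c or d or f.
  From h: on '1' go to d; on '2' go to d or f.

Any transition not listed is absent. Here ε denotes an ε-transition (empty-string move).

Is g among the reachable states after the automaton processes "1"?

Start in {c}.
Read '1': {c} → {d}.
State g is not in {d}.

No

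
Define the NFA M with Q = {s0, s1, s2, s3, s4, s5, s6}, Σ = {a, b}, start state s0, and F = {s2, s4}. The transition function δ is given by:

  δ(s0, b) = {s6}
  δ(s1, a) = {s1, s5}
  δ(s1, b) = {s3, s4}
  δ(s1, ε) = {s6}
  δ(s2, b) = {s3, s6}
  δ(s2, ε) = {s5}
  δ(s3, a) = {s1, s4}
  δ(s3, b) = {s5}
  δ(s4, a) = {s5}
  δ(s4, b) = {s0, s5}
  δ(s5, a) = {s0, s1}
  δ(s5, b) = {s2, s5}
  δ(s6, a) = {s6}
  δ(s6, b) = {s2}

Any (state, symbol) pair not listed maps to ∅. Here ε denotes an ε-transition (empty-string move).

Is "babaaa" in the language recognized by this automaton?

Start in {s0}.
Read 'b': {s0} → {s6}.
Read 'a': {s6} → {s6}.
Read 'b': {s6} → {s2, s5}.
Read 'a': {s2, s5} → {s0, s1, s6}.
Read 'a': {s0, s1, s6} → {s1, s5, s6}.
Read 'a': {s1, s5, s6} → {s0, s1, s5, s6}.
The final set {s0, s1, s5, s6} contains no accepting state.

No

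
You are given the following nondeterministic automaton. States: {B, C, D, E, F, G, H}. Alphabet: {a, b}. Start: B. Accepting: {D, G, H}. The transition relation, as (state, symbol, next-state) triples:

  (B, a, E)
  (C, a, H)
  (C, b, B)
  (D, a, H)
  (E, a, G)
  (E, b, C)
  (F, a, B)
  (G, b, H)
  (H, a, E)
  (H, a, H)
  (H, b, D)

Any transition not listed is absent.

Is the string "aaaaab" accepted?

No

Start in {B}.
Read 'a': {B} → {E}.
Read 'a': {E} → {G}.
Read 'a': {G} → ∅.
The set is empty and remains empty for the remaining 3 symbols.
The final set ∅ contains no accepting state.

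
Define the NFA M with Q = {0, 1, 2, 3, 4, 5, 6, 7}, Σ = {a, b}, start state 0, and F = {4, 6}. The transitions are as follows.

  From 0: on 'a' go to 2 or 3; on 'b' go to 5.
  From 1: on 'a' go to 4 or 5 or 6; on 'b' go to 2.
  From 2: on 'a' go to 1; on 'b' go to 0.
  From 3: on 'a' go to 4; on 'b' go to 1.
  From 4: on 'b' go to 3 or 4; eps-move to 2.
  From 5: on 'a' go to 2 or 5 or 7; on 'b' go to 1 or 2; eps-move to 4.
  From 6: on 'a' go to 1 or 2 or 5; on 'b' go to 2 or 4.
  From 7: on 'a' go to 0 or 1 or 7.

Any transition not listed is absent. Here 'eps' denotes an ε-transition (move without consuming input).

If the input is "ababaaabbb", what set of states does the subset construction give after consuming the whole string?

{0, 1, 2, 3, 4, 5}

Start in {0}.
Read 'a': 0→{2, 3}; now {2, 3}.
Read 'b': 2→{0}, 3→{1}; now {0, 1}.
Read 'a': 0→{2, 3}, 1→{4, 5, 6}; now {2, 3, 4, 5, 6}.
Read 'b': 2→{0}, 3→{1}, 4→{3, 4}, 5→{1, 2}, 6→{2, 4}; now {0, 1, 2, 3, 4}.
Read 'a': 0→{2, 3}, 1→{4, 5, 6}, 2→{1}, 3→{4}, 4→∅; now {1, 2, 3, 4, 5, 6}.
Read 'a': 1→{4, 5, 6}, 2→{1}, 3→{4}, 4→∅, 5→{2, 5, 7}, 6→{1, 2, 5}; now {1, 2, 4, 5, 6, 7}.
Read 'a': 1→{4, 5, 6}, 2→{1}, 4→∅, 5→{2, 5, 7}, 6→{1, 2, 5}, 7→{0, 1, 7}; now {0, 1, 2, 4, 5, 6, 7}.
Read 'b': 0→{5}, 1→{2}, 2→{0}, 4→{3, 4}, 5→{1, 2}, 6→{2, 4}, 7→∅; now {0, 1, 2, 3, 4, 5}.
Read 'b': 0→{5}, 1→{2}, 2→{0}, 3→{1}, 4→{3, 4}, 5→{1, 2}; now {0, 1, 2, 3, 4, 5}.
Read 'b': 0→{5}, 1→{2}, 2→{0}, 3→{1}, 4→{3, 4}, 5→{1, 2}; now {0, 1, 2, 3, 4, 5}.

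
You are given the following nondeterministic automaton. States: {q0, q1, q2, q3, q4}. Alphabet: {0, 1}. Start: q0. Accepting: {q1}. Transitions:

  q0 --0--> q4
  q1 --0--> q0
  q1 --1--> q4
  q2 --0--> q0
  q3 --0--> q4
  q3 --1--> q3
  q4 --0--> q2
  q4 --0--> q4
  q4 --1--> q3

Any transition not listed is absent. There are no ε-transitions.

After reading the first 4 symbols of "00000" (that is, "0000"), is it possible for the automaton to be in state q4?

Yes

Start in {q0}.
Read '0': q0→{q4}; now {q4}.
Read '0': q4→{q2, q4}; now {q2, q4}.
Read '0': q2→{q0}, q4→{q2, q4}; now {q0, q2, q4}.
Read '0': q0→{q4}, q2→{q0}, q4→{q2, q4}; now {q0, q2, q4}.
State q4 is in {q0, q2, q4}.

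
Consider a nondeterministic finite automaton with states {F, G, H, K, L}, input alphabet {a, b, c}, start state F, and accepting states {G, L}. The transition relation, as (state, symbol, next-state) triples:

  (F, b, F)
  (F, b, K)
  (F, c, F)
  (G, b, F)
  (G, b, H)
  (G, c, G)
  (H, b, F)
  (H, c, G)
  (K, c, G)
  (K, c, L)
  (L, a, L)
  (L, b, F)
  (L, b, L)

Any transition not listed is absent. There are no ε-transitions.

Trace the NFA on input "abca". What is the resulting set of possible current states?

∅

Start in {F}.
Read 'a': {F} → ∅.
The set is empty and remains empty for the remaining 3 symbols.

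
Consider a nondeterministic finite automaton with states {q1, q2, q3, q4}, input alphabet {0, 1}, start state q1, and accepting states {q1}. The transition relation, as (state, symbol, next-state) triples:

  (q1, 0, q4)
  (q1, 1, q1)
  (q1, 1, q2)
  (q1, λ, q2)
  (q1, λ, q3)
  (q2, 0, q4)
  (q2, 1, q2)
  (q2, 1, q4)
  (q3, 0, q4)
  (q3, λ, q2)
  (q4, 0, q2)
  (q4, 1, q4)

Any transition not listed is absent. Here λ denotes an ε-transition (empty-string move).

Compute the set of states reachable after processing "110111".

{q2, q4}

Start: ε-closure({q1}) = {q1, q2, q3}.
Read '1': {q1, q2, q3} → {q1, q2, q3, q4}.
Read '1': {q1, q2, q3, q4} → {q1, q2, q3, q4}.
Read '0': {q1, q2, q3, q4} → {q2, q4}.
Read '1': {q2, q4} → {q2, q4}.
Read '1': {q2, q4} → {q2, q4}.
Read '1': {q2, q4} → {q2, q4}.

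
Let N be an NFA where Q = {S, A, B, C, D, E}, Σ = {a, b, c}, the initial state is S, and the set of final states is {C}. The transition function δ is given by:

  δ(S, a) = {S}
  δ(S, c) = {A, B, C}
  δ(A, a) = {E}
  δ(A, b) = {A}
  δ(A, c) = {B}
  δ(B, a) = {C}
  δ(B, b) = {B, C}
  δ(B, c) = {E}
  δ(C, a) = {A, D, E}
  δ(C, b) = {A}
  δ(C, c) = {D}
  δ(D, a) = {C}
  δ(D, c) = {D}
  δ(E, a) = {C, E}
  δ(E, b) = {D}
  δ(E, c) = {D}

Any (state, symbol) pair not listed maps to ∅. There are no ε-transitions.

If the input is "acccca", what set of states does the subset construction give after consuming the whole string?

{C}

Start in {S}.
Read 'a': S→{S}; now {S}.
Read 'c': S→{A, B, C}; now {A, B, C}.
Read 'c': A→{B}, B→{E}, C→{D}; now {B, D, E}.
Read 'c': B→{E}, D→{D}, E→{D}; now {D, E}.
Read 'c': D→{D}, E→{D}; now {D}.
Read 'a': D→{C}; now {C}.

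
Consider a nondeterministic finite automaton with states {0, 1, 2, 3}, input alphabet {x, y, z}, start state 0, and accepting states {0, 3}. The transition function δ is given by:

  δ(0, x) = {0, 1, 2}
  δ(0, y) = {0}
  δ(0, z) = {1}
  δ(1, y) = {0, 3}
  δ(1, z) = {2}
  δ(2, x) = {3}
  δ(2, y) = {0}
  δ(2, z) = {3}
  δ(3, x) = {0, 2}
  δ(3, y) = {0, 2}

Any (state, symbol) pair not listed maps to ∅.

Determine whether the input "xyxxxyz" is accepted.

Yes

Start in {0}.
Read 'x': 0→{0, 1, 2}; now {0, 1, 2}.
Read 'y': 0→{0}, 1→{0, 3}, 2→{0}; now {0, 3}.
Read 'x': 0→{0, 1, 2}, 3→{0, 2}; now {0, 1, 2}.
Read 'x': 0→{0, 1, 2}, 1→∅, 2→{3}; now {0, 1, 2, 3}.
Read 'x': 0→{0, 1, 2}, 1→∅, 2→{3}, 3→{0, 2}; now {0, 1, 2, 3}.
Read 'y': 0→{0}, 1→{0, 3}, 2→{0}, 3→{0, 2}; now {0, 2, 3}.
Read 'z': 0→{1}, 2→{3}, 3→∅; now {1, 3}.
The final set {1, 3} contains the accepting state 3.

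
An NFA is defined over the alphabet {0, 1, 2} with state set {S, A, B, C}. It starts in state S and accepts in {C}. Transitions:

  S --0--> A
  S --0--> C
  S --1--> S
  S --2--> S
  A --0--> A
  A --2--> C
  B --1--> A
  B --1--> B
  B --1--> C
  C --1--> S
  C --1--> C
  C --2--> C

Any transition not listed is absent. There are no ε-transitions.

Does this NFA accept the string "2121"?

Start in {S}.
Read '2': S→{S}; now {S}.
Read '1': S→{S}; now {S}.
Read '2': S→{S}; now {S}.
Read '1': S→{S}; now {S}.
The final set {S} contains no accepting state.

No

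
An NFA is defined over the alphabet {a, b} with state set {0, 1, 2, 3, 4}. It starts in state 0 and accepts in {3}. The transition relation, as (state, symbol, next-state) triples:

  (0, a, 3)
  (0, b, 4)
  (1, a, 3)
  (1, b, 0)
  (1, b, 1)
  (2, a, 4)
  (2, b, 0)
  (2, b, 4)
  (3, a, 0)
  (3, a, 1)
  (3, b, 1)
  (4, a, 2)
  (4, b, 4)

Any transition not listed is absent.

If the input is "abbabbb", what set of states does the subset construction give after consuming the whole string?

{0, 1, 4}

Start in {0}.
Read 'a': 0→{3}; now {3}.
Read 'b': 3→{1}; now {1}.
Read 'b': 1→{0, 1}; now {0, 1}.
Read 'a': 0→{3}, 1→{3}; now {3}.
Read 'b': 3→{1}; now {1}.
Read 'b': 1→{0, 1}; now {0, 1}.
Read 'b': 0→{4}, 1→{0, 1}; now {0, 1, 4}.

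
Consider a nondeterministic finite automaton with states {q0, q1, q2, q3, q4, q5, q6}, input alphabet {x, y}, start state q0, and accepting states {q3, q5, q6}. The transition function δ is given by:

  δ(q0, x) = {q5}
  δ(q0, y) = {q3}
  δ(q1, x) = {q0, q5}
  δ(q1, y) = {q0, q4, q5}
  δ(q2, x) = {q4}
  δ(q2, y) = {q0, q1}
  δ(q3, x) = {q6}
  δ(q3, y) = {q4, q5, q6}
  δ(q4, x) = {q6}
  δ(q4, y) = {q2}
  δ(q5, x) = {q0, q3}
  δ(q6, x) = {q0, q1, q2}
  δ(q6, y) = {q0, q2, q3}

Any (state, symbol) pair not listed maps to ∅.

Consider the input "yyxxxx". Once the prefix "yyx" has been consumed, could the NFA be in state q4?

Start in {q0}.
Read 'y': q0→{q3}; now {q3}.
Read 'y': q3→{q4, q5, q6}; now {q4, q5, q6}.
Read 'x': q4→{q6}, q5→{q0, q3}, q6→{q0, q1, q2}; now {q0, q1, q2, q3, q6}.
State q4 is not in {q0, q1, q2, q3, q6}.

No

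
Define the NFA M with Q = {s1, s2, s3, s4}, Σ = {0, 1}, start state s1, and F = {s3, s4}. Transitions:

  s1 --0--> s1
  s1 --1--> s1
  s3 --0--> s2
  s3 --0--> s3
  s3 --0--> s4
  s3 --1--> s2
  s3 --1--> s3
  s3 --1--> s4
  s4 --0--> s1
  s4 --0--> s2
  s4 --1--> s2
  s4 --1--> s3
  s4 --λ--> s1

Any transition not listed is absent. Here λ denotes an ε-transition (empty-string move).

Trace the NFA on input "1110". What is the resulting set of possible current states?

Start in {s1}.
Read '1': {s1} → {s1}.
Read '1': {s1} → {s1}.
Read '1': {s1} → {s1}.
Read '0': {s1} → {s1}.

{s1}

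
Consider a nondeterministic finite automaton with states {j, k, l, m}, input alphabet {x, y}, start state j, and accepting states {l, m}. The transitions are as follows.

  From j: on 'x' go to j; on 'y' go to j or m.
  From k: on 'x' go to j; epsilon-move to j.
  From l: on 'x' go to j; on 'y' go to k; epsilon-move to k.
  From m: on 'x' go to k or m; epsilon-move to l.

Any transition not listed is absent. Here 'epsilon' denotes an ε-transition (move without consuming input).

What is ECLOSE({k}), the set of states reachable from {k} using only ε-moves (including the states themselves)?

Begin with {k}.
ε-move k → j; add j.

{j, k}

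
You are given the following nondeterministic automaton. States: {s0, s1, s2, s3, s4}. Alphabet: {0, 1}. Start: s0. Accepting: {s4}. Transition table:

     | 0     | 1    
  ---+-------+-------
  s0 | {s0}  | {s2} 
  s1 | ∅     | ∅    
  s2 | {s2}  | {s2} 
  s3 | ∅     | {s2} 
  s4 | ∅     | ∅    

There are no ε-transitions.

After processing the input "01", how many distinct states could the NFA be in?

Start in {s0}.
Read '0': s0→{s0}; now {s0}.
Read '1': s0→{s2}; now {s2}.
That set has 1 state.

1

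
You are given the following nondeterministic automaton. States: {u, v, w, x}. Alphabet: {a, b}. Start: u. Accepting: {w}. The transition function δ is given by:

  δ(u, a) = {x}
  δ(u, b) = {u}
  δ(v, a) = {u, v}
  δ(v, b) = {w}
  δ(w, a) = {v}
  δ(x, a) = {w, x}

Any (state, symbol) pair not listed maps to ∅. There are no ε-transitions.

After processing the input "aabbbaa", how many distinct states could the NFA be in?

Start in {u}.
Read 'a': {u} → {x}.
Read 'a': {x} → {w, x}.
Read 'b': {w, x} → ∅.
The set is empty and remains empty for the remaining 4 symbols.
That set has 0 states.

0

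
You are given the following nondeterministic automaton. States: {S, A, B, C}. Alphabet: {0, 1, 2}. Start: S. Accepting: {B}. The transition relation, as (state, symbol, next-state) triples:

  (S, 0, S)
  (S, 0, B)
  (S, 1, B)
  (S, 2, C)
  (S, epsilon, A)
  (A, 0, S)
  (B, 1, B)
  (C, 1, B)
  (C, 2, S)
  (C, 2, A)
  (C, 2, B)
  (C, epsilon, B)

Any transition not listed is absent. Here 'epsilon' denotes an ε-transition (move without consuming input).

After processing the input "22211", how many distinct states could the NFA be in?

1

Start: ε-closure({S}) = {S, A}.
Read '2': S→{C}, A→∅; union {C}; ε-closure = {B, C}.
Read '2': B→∅, C→{S, A, B}; now {S, A, B}.
Read '2': S→{C}, A→∅, B→∅; union {C}; ε-closure = {B, C}.
Read '1': B→{B}, C→{B}; now {B}.
Read '1': B→{B}; now {B}.
That set has 1 state.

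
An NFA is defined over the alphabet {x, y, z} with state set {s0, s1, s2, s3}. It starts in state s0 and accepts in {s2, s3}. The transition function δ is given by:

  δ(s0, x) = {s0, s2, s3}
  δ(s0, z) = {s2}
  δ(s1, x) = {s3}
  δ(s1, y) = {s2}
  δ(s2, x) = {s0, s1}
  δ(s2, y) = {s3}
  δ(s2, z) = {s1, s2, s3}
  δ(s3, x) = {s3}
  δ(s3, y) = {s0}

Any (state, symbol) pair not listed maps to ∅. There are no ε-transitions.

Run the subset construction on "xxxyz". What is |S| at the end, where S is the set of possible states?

Start in {s0}.
Read 'x': s0→{s0, s2, s3}; now {s0, s2, s3}.
Read 'x': s0→{s0, s2, s3}, s2→{s0, s1}, s3→{s3}; now {s0, s1, s2, s3}.
Read 'x': s0→{s0, s2, s3}, s1→{s3}, s2→{s0, s1}, s3→{s3}; now {s0, s1, s2, s3}.
Read 'y': s0→∅, s1→{s2}, s2→{s3}, s3→{s0}; now {s0, s2, s3}.
Read 'z': s0→{s2}, s2→{s1, s2, s3}, s3→∅; now {s1, s2, s3}.
That set has 3 states.

3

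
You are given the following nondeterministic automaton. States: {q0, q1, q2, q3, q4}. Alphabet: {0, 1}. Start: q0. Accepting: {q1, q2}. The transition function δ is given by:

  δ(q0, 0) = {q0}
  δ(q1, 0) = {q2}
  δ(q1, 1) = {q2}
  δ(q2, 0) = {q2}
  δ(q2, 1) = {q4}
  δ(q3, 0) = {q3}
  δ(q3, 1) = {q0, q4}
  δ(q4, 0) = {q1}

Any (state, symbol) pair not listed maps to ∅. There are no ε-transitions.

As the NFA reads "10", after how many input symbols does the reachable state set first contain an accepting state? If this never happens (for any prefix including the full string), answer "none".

Start in {q0}.
Read '1': {q0} → ∅.
The set is empty and remains empty for the remaining 1 symbol.
No reachable set along the way intersects F.

none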